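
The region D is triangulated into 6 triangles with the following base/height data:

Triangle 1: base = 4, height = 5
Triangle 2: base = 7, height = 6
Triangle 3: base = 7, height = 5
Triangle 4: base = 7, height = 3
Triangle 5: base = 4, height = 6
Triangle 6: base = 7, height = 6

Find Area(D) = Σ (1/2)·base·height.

(1/2)×4×5 + (1/2)×7×6 + (1/2)×7×5 + (1/2)×7×3 + (1/2)×4×6 + (1/2)×7×6 = 92.0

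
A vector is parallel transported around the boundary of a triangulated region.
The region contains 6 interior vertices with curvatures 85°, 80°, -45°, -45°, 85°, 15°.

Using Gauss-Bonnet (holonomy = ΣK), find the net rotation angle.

Holonomy = total enclosed curvature = 85° + 80° + (-45°) + (-45°) + 85° + 15° = 175°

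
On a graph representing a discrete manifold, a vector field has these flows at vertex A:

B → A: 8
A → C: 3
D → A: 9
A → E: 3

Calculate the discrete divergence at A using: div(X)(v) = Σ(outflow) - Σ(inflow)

Divergence = sum of outgoing flows = (-8) + 3 + (-9) + 3 = -11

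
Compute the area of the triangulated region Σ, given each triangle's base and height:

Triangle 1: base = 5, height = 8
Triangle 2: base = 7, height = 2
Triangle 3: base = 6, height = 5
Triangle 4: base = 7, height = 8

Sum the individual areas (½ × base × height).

(1/2)×5×8 + (1/2)×7×2 + (1/2)×6×5 + (1/2)×7×8 = 70.0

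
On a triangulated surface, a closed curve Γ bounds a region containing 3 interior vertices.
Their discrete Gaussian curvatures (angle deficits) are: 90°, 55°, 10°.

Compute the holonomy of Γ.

Holonomy = total enclosed curvature = 90° + 55° + 10° = 155°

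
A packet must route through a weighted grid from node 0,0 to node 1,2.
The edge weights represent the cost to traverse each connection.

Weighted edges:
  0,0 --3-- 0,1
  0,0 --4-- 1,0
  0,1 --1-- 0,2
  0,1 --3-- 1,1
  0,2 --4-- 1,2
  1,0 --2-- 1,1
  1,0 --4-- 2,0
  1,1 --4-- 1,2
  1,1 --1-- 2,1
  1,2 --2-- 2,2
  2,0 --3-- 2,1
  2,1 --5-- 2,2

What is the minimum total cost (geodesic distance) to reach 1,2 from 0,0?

Shortest path: 0,0 → 0,1 → 0,2 → 1,2, total weight = 8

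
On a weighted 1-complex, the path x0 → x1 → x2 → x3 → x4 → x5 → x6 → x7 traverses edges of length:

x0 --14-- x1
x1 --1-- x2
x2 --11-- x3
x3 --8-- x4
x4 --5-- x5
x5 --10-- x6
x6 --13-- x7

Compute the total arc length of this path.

Arc length = 14 + 1 + 11 + 8 + 5 + 10 + 13 = 62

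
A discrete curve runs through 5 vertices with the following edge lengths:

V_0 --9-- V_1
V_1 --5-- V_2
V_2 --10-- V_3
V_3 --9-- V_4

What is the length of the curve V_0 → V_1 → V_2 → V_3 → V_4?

Arc length = 9 + 5 + 10 + 9 = 33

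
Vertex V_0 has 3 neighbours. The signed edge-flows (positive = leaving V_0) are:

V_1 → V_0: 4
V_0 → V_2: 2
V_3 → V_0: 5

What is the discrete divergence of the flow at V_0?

Divergence = sum of outgoing flows = (-4) + 2 + (-5) = -7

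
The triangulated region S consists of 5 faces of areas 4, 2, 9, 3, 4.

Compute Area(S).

4 + 2 + 9 + 3 + 4 = 22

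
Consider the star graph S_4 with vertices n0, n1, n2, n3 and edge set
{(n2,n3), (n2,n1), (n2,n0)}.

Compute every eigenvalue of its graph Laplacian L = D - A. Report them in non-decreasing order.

The star S_4 is the complete bipartite graph K_{1,3} (one hub of degree 3, 3 leaves of degree 1). The Laplacian spectrum of K_{p,q} is 0, p (multiplicity q−1), q (multiplicity p−1), p+q. With p = 1, q = 3: 0 once, 1 with multiplicity 2, and 4 once. (Check: trace L = sum of degrees = 6 = 2·1 + 4.)
Laplacian eigenvalues (increasing order): [0.0, 1.0, 1.0, 4.0]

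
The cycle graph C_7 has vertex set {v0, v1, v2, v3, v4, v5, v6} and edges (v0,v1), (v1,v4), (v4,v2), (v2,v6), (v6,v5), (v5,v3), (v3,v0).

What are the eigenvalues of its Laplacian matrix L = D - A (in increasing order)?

The cycle graph C_n has Laplacian eigenvalues λ_k = 2 − 2cos(2πk/n), k = 0, 1, …, n−1. Here n = 7:
k=0: 2 − 2cos(0) = 0.0; k=1: 2 − 2cos(2π/7) = 0.753; k=2: 2 − 2cos(4π/7) = 2.445; k=3: 2 − 2cos(6π/7) = 3.8019; k=4: 2 − 2cos(8π/7) = 3.8019; k=5: 2 − 2cos(10π/7) = 2.445; k=6: 2 − 2cos(12π/7) = 0.753.
Laplacian eigenvalues (increasing order): [0.0, 0.753, 0.753, 2.445, 2.445, 3.8019, 3.8019]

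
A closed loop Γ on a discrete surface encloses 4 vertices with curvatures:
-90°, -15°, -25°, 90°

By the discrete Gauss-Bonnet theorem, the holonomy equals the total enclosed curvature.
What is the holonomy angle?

Holonomy = total enclosed curvature = (-90°) + (-15°) + (-25°) + 90° = -40°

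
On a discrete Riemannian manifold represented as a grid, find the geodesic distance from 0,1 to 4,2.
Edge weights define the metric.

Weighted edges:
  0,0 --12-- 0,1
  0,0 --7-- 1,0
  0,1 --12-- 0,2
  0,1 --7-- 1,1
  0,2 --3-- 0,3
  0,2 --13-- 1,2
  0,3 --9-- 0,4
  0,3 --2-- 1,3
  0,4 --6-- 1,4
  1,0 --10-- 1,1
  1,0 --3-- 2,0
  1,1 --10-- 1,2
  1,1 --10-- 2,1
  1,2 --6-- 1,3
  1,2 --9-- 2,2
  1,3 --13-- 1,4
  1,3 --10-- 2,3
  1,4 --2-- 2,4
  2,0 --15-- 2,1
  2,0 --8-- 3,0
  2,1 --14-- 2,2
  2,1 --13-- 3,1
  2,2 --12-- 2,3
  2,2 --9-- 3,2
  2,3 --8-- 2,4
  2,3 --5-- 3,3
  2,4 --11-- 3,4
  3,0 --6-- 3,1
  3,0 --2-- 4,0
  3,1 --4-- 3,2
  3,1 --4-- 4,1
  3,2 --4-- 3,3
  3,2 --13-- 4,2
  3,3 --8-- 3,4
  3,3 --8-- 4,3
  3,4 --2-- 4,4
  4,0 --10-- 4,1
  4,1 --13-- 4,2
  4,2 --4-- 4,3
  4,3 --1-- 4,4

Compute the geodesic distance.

Shortest path: 0,1 → 0,2 → 0,3 → 1,3 → 2,3 → 3,3 → 4,3 → 4,2, total weight = 44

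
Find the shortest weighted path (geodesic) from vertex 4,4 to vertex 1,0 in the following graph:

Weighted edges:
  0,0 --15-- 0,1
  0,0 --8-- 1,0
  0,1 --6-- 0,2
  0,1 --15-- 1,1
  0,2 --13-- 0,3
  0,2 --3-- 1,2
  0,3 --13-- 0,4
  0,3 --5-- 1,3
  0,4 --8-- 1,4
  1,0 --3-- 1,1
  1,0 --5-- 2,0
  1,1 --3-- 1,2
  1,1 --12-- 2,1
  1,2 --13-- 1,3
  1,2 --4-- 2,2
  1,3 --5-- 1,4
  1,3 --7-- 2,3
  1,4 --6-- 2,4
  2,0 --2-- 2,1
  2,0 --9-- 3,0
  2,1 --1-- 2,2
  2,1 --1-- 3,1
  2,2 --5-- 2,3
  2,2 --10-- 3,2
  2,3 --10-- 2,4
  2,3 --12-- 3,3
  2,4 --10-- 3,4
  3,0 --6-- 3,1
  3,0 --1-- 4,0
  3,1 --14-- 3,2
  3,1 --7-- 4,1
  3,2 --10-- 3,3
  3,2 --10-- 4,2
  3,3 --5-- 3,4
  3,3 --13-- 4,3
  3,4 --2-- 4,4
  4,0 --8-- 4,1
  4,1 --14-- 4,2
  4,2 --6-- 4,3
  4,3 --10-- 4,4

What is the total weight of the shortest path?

Shortest path: 4,4 → 3,4 → 3,3 → 2,3 → 2,2 → 2,1 → 2,0 → 1,0, total weight = 32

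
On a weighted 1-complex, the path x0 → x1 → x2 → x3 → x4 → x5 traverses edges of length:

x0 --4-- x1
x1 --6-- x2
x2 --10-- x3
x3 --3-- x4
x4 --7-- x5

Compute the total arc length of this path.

Arc length = 4 + 6 + 10 + 3 + 7 = 30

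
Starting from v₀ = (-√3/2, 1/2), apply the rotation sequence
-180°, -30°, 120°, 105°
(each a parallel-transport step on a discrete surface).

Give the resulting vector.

Total rotation: (-180°) + (-30°) + 120° + 105° = 15°. Final vector: (-0.9659, 0.2588)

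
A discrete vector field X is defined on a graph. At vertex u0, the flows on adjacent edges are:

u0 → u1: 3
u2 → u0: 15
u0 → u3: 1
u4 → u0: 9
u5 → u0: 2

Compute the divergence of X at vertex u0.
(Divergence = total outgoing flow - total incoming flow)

Divergence = sum of outgoing flows = 3 + (-15) + 1 + (-9) + (-2) = -22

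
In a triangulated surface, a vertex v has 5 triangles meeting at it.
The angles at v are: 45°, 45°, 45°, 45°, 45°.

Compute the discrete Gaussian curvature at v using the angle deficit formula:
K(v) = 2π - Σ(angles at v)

Sum of angles = 225°. K = 360° - 225° = 135° = 3π/4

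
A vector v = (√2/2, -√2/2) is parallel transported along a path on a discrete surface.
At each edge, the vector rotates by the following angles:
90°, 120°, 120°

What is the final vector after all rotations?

Total rotation: 90° + 120° + 120° = 330° ≡ -30° (mod 360°). Final vector: (0.2588, -0.9659)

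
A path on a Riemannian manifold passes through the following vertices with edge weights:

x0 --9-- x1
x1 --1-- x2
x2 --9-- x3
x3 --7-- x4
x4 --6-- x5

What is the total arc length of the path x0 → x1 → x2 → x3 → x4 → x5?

Arc length = 9 + 1 + 9 + 7 + 6 = 32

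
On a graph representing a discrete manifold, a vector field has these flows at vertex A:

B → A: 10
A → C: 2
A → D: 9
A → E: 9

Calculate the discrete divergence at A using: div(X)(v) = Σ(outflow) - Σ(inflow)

Divergence = sum of outgoing flows = (-10) + 2 + 9 + 9 = 10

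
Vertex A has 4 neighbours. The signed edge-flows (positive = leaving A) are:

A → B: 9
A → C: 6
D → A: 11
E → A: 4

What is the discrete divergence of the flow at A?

Divergence = sum of outgoing flows = 9 + 6 + (-11) + (-4) = 0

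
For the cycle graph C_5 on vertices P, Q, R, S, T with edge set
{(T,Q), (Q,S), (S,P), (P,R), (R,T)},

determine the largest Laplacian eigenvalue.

The cycle graph C_n has Laplacian eigenvalues λ_k = 2 − 2cos(2πk/n), k = 0, 1, …, n−1. Here n = 5:
k=0: 2 − 2cos(0) = 0.0; k=1: 2 − 2cos(2π/5) = 1.382; k=2: 2 − 2cos(4π/5) = 3.618; k=3: 2 − 2cos(6π/5) = 3.618; k=4: 2 − 2cos(8π/5) = 1.382.
Laplacian eigenvalues: [0.0, 1.382, 1.382, 3.618, 3.618]. Largest eigenvalue (spectral radius) = 3.618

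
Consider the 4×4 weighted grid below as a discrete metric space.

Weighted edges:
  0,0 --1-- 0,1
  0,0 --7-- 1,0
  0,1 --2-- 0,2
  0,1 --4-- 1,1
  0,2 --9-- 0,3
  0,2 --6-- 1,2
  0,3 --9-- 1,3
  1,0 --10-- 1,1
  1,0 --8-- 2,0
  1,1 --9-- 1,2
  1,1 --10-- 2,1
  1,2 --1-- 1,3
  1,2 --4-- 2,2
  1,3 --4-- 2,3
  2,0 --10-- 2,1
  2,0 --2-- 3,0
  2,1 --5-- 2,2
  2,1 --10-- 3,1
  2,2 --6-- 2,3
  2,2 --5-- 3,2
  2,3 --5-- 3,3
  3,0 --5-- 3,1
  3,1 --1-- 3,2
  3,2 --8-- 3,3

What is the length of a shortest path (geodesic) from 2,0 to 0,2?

Shortest path: 2,0 → 1,0 → 0,0 → 0,1 → 0,2, total weight = 18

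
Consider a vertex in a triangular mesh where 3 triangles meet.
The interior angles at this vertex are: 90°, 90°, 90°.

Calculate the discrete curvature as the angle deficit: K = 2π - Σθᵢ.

Sum of angles = 270°. K = 360° - 270° = 90° = π/2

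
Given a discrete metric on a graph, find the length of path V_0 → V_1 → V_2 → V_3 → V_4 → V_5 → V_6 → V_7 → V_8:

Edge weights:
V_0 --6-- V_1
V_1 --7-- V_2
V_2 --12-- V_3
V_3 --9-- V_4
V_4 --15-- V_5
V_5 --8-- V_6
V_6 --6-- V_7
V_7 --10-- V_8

Arc length = 6 + 7 + 12 + 9 + 15 + 8 + 6 + 10 = 73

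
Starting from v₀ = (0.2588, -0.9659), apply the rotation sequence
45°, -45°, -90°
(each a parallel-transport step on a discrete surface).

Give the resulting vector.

Total rotation: 45° + (-45°) + (-90°) = -90°. Final vector: (-0.9659, -0.2588)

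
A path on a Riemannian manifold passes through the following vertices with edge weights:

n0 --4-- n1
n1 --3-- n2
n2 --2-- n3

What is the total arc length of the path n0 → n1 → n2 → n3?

Arc length = 4 + 3 + 2 = 9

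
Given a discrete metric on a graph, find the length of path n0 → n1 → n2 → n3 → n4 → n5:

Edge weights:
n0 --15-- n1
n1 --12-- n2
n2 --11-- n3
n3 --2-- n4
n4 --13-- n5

Arc length = 15 + 12 + 11 + 2 + 13 = 53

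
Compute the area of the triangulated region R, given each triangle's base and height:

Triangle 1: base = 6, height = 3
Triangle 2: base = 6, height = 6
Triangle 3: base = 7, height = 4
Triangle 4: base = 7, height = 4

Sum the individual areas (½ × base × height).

(1/2)×6×3 + (1/2)×6×6 + (1/2)×7×4 + (1/2)×7×4 = 55.0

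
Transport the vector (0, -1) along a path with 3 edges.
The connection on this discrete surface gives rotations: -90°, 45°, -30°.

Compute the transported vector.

Total rotation: (-90°) + 45° + (-30°) = -75°. Final vector: (-0.9659, -0.2588)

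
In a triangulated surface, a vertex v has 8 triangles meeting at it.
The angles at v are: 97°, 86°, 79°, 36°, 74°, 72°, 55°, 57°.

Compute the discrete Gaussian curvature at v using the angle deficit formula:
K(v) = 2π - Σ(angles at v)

Sum of angles = 556°. K = 360° - 556° = -196° = -49π/45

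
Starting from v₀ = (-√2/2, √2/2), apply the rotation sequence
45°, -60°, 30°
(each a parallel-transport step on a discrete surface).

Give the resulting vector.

Total rotation: 45° + (-60°) + 30° = 15°. Final vector: (-0.8660, 0.5000)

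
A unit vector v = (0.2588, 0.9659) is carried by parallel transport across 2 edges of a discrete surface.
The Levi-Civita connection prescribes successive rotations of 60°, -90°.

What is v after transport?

Total rotation: 60° + (-90°) = -30°. Final vector: (0.7071, 0.7071)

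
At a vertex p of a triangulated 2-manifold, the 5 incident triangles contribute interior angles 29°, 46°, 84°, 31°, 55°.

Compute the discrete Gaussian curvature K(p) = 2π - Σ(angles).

Sum of angles = 245°. K = 360° - 245° = 115° = 23π/36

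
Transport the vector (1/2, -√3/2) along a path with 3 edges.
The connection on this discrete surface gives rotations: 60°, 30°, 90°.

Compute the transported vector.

Total rotation: 60° + 30° + 90° = 180°. Final vector: (-0.5000, 0.8660)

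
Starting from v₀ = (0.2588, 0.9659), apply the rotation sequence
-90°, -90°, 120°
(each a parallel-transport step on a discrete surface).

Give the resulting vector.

Total rotation: (-90°) + (-90°) + 120° = -60°. Final vector: (0.9659, 0.2588)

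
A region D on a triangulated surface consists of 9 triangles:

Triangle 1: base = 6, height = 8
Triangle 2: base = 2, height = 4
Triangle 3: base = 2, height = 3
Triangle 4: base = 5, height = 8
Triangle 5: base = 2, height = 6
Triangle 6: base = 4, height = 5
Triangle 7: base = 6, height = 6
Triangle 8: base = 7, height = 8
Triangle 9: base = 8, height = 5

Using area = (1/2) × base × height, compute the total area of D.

(1/2)×6×8 + (1/2)×2×4 + (1/2)×2×3 + (1/2)×5×8 + (1/2)×2×6 + (1/2)×4×5 + (1/2)×6×6 + (1/2)×7×8 + (1/2)×8×5 = 133.0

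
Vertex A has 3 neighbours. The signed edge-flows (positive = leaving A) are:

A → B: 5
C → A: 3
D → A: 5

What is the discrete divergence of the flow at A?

Divergence = sum of outgoing flows = 5 + (-3) + (-5) = -3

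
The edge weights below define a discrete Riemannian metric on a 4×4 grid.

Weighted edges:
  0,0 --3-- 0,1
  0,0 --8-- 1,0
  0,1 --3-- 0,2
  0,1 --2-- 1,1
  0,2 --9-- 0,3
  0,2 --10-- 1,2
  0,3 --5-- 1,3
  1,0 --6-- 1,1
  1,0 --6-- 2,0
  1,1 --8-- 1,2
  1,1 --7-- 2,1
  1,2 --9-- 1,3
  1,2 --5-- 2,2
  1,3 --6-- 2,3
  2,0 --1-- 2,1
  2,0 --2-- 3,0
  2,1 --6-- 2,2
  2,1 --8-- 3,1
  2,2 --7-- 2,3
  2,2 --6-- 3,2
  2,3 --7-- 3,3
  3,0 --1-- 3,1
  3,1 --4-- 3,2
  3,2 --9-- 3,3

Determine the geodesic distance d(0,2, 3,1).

Shortest path: 0,2 → 0,1 → 1,1 → 2,1 → 2,0 → 3,0 → 3,1, total weight = 16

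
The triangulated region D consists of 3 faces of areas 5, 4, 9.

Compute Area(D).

5 + 4 + 9 = 18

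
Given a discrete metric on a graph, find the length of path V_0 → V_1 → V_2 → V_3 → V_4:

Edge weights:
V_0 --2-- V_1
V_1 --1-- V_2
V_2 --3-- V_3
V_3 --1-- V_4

Arc length = 2 + 1 + 3 + 1 = 7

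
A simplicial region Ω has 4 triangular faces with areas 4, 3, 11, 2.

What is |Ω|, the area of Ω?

4 + 3 + 11 + 2 = 20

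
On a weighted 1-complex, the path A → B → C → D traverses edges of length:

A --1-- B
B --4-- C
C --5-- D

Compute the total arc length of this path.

Arc length = 1 + 4 + 5 = 10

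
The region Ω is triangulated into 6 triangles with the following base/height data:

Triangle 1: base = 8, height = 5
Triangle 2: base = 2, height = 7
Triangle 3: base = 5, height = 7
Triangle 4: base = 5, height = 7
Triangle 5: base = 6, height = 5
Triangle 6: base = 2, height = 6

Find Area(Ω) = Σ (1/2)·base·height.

(1/2)×8×5 + (1/2)×2×7 + (1/2)×5×7 + (1/2)×5×7 + (1/2)×6×5 + (1/2)×2×6 = 83.0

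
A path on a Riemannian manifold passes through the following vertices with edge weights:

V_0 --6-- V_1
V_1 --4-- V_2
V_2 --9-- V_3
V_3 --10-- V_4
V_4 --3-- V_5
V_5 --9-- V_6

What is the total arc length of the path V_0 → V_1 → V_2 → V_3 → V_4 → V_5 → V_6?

Arc length = 6 + 4 + 9 + 10 + 3 + 9 = 41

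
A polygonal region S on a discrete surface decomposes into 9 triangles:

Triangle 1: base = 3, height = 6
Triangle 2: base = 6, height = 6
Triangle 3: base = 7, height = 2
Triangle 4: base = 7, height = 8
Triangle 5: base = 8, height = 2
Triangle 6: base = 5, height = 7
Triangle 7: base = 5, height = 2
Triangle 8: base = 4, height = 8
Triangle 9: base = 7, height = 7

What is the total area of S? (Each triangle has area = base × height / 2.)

(1/2)×3×6 + (1/2)×6×6 + (1/2)×7×2 + (1/2)×7×8 + (1/2)×8×2 + (1/2)×5×7 + (1/2)×5×2 + (1/2)×4×8 + (1/2)×7×7 = 133.0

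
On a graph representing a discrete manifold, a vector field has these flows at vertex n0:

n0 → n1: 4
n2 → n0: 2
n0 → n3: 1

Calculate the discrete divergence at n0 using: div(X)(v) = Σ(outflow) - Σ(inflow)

Divergence = sum of outgoing flows = 4 + (-2) + 1 = 3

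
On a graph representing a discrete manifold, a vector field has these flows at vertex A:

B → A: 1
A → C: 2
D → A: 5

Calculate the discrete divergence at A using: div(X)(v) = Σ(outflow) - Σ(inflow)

Divergence = sum of outgoing flows = (-1) + 2 + (-5) = -4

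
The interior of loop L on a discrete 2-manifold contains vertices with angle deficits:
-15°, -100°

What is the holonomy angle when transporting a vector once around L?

Holonomy = total enclosed curvature = (-15°) + (-100°) = -115°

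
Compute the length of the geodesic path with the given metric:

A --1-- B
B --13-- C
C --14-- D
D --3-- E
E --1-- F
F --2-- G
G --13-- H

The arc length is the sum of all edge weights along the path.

Arc length = 1 + 13 + 14 + 3 + 1 + 2 + 13 = 47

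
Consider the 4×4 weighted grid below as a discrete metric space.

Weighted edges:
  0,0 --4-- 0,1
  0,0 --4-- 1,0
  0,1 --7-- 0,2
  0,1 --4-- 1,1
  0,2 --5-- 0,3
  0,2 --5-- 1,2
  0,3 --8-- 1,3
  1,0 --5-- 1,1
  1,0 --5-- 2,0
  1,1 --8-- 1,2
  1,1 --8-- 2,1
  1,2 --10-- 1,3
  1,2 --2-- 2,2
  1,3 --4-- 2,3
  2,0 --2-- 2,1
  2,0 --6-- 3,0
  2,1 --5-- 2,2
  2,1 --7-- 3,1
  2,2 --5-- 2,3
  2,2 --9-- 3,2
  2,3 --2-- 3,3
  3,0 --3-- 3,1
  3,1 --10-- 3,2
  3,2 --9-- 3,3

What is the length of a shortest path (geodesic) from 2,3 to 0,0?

Shortest path: 2,3 → 2,2 → 2,1 → 2,0 → 1,0 → 0,0, total weight = 21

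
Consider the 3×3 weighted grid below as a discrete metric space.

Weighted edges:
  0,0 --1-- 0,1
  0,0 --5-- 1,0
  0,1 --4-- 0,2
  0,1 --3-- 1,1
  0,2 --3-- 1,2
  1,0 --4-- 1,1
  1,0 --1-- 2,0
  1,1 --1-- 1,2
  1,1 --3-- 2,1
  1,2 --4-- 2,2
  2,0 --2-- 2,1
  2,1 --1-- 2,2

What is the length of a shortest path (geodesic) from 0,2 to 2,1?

Shortest path: 0,2 → 1,2 → 1,1 → 2,1, total weight = 7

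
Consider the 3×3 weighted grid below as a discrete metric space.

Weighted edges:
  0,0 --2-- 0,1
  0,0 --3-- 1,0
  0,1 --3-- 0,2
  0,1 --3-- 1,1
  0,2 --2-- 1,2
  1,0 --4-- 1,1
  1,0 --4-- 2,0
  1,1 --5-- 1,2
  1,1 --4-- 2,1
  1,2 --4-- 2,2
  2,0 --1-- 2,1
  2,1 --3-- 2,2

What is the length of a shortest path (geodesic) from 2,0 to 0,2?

Shortest path: 2,0 → 2,1 → 2,2 → 1,2 → 0,2, total weight = 10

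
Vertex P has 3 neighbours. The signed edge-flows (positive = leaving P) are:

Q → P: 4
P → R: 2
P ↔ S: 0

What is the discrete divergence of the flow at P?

Divergence = sum of outgoing flows = (-4) + 2 + 0 = -2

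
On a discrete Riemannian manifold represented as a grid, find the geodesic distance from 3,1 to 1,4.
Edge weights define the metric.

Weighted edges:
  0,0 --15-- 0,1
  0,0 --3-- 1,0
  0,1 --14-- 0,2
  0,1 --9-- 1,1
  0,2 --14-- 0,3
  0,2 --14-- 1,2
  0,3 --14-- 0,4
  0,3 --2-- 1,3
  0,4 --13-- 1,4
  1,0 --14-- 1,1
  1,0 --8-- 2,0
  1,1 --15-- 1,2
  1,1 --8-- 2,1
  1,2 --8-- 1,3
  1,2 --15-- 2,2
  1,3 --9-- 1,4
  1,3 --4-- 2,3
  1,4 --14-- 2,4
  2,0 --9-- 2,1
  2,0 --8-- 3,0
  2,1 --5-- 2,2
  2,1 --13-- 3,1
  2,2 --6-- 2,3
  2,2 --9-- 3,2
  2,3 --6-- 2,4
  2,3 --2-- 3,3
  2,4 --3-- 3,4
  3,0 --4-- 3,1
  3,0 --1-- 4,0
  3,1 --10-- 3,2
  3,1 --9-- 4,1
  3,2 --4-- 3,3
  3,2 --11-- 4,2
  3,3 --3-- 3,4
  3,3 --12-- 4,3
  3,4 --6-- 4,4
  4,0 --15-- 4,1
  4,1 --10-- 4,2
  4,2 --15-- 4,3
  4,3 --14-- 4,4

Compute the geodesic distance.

Shortest path: 3,1 → 3,2 → 3,3 → 2,3 → 1,3 → 1,4, total weight = 29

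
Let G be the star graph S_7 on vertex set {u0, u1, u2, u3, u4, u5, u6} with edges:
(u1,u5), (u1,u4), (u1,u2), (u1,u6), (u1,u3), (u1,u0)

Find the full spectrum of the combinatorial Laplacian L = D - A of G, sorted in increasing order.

The star S_7 is the complete bipartite graph K_{1,6} (one hub of degree 6, 6 leaves of degree 1). The Laplacian spectrum of K_{p,q} is 0, p (multiplicity q−1), q (multiplicity p−1), p+q. With p = 1, q = 6: 0 once, 1 with multiplicity 5, and 7 once. (Check: trace L = sum of degrees = 12 = 5·1 + 7.)
Laplacian eigenvalues (increasing order): [0.0, 1.0, 1.0, 1.0, 1.0, 1.0, 7.0]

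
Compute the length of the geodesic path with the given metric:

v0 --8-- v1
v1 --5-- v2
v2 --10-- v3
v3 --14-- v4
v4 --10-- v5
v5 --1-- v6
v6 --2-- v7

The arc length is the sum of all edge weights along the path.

Arc length = 8 + 5 + 10 + 14 + 10 + 1 + 2 = 50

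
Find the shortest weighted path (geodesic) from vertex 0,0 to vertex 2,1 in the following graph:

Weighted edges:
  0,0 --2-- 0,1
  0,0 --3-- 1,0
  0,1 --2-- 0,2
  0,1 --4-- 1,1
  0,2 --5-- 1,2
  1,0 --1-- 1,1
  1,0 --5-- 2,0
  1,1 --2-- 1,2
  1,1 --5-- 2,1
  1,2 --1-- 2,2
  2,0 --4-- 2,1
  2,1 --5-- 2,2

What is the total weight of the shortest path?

Shortest path: 0,0 → 1,0 → 1,1 → 2,1, total weight = 9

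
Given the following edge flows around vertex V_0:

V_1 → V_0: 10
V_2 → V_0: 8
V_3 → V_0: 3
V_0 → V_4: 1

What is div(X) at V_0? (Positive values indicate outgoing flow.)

Divergence = sum of outgoing flows = (-10) + (-8) + (-3) + 1 = -20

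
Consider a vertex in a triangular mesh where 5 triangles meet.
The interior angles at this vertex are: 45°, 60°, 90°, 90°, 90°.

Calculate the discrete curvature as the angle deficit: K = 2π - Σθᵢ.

Sum of angles = 375°. K = 360° - 375° = -15°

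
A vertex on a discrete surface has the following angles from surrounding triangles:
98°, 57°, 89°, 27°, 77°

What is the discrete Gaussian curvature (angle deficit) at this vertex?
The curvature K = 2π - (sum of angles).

Sum of angles = 348°. K = 360° - 348° = 12° = π/15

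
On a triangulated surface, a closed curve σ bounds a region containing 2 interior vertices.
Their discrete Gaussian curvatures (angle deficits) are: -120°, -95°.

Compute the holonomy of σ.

Holonomy = total enclosed curvature = (-120°) + (-95°) = -215°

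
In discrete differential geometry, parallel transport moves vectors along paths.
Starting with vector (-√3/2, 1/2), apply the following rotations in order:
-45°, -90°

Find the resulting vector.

Total rotation: (-45°) + (-90°) = -135°. Final vector: (0.9659, 0.2588)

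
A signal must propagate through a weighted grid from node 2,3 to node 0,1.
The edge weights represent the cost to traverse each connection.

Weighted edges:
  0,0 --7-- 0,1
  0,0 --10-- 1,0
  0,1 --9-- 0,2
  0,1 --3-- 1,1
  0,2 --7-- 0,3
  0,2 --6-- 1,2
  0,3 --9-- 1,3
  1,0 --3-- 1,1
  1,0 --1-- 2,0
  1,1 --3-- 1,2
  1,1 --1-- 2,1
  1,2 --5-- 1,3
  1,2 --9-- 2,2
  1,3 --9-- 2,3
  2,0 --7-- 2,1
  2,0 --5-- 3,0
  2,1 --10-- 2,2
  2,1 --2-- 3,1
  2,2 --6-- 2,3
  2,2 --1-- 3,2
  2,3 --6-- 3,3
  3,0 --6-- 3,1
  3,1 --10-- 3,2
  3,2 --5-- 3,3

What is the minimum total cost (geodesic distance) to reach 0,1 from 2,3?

Shortest path: 2,3 → 1,3 → 1,2 → 1,1 → 0,1, total weight = 20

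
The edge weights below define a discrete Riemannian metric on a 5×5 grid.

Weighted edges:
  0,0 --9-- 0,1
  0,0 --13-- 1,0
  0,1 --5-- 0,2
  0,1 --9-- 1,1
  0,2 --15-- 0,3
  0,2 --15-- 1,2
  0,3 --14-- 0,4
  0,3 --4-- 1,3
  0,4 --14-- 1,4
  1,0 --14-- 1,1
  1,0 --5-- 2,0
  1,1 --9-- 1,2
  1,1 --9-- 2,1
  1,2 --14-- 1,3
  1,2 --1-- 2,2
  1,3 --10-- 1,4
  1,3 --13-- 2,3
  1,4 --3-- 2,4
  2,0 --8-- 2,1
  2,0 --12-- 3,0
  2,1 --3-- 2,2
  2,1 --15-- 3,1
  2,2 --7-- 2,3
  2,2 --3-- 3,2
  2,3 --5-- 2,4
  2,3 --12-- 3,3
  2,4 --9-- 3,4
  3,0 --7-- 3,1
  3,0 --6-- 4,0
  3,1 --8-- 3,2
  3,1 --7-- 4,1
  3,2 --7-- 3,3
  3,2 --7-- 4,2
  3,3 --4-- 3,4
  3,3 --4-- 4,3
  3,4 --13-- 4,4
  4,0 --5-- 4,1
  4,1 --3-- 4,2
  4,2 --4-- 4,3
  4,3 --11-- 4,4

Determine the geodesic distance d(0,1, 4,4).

Shortest path: 0,1 → 1,1 → 1,2 → 2,2 → 3,2 → 3,3 → 4,3 → 4,4, total weight = 44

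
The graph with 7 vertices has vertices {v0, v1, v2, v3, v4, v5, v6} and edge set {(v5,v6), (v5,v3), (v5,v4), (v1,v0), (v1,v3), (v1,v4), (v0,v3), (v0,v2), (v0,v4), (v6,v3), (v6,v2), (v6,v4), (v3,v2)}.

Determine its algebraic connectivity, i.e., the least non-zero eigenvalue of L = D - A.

Degrees: deg(v0) = 4, deg(v1) = 3, deg(v2) = 3, deg(v3) = 5, deg(v4) = 4, deg(v5) = 3, deg(v6) = 4.
L = D − A with rows/columns ordered (v0, v1, v2, v3, v4, v5, v6):
  [ 4, -1, -1, -1, -1,  0,  0]
  [-1,  3,  0, -1, -1,  0,  0]
  [-1,  0,  3, -1,  0,  0, -1]
  [-1, -1, -1,  5,  0, -1, -1]
  [-1, -1,  0,  0,  4, -1, -1]
  [ 0,  0,  0, -1, -1,  3, -1]
  [ 0,  0, -1, -1, -1, -1,  4]
Characteristic polynomial: det(λI − L) = λ(λ² − 7λ + 11)(λ² − 8λ + 14)(λ² − 11λ + 29).
Roots: λ = 0; (λ² − 7λ + 11) = 0 ⇒ λ = (7 ± √5)/2 ≈ 2.382, 4.618; (λ² − 8λ + 14) = 0 ⇒ λ = 4 ± √2 ≈ 2.5858, 5.4142; (λ² − 11λ + 29) = 0 ⇒ λ = (11 ± √5)/2 ≈ 4.382, 6.618.
(Check: the roots sum (with multiplicity) to 26, matching trace L = Σdeg = 2·13 = 26.)
Laplacian eigenvalues: [0.0, 2.382, 2.5858, 4.382, 4.618, 5.4142, 6.618]. Algebraic connectivity (smallest non-zero eigenvalue) = 2.382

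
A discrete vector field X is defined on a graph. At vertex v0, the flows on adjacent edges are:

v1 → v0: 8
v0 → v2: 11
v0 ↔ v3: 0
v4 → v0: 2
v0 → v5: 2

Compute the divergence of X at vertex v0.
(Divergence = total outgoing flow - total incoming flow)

Divergence = sum of outgoing flows = (-8) + 11 + 0 + (-2) + 2 = 3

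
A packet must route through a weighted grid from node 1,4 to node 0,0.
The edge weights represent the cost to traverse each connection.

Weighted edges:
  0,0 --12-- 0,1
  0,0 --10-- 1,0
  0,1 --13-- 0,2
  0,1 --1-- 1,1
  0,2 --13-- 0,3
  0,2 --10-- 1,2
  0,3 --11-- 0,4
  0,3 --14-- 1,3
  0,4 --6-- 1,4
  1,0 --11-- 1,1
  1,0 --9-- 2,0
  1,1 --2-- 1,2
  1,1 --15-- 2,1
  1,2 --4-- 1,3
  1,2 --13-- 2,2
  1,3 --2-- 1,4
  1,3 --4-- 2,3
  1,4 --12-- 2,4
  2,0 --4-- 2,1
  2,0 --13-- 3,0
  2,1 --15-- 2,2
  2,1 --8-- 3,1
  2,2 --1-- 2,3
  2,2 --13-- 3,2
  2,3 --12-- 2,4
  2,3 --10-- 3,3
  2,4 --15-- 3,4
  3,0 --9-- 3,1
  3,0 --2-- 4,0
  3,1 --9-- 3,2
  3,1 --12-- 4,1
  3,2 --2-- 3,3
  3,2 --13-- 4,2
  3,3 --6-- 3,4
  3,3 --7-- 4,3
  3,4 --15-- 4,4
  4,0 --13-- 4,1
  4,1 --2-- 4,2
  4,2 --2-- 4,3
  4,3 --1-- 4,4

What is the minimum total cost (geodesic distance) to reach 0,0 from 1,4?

Shortest path: 1,4 → 1,3 → 1,2 → 1,1 → 0,1 → 0,0, total weight = 21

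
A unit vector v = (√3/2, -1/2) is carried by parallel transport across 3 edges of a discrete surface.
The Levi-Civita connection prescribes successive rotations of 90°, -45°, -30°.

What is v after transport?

Total rotation: 90° + (-45°) + (-30°) = 15°. Final vector: (0.9659, -0.2588)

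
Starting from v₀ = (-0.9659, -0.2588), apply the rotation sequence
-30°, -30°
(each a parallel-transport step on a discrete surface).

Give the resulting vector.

Total rotation: (-30°) + (-30°) = -60°. Final vector: (-0.7071, 0.7071)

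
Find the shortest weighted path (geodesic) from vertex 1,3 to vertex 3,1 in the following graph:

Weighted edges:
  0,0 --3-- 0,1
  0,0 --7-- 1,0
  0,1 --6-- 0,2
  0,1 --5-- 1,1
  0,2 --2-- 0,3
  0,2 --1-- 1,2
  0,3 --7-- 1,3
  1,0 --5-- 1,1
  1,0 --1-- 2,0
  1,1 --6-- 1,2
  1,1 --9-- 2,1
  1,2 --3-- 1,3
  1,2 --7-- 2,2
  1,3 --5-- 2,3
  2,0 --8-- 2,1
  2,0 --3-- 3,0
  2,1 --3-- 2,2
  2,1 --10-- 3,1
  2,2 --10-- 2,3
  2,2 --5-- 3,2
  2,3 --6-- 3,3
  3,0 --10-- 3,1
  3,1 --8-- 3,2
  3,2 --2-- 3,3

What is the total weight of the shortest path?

Shortest path: 1,3 → 2,3 → 3,3 → 3,2 → 3,1, total weight = 21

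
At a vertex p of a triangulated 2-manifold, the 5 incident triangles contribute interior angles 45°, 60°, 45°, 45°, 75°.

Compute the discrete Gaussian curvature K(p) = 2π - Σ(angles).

Sum of angles = 270°. K = 360° - 270° = 90°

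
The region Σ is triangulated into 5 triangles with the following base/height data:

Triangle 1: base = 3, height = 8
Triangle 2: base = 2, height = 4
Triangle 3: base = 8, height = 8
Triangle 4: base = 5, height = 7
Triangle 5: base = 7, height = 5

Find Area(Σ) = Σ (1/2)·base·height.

(1/2)×3×8 + (1/2)×2×4 + (1/2)×8×8 + (1/2)×5×7 + (1/2)×7×5 = 83.0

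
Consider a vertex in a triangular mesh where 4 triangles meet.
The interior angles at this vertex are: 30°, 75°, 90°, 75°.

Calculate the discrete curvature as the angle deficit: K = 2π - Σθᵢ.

Sum of angles = 270°. K = 360° - 270° = 90°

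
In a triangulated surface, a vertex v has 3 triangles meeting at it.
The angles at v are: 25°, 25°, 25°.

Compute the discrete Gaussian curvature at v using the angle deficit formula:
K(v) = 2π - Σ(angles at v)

Sum of angles = 75°. K = 360° - 75° = 285°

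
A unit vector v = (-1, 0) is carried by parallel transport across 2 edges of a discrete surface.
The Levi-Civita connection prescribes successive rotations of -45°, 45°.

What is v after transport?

Total rotation: (-45°) + 45° = 0°. Final vector: (-1, 0)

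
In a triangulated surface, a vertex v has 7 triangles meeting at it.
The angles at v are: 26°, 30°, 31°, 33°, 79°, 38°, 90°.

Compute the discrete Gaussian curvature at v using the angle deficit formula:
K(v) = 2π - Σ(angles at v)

Sum of angles = 327°. K = 360° - 327° = 33° = 11π/60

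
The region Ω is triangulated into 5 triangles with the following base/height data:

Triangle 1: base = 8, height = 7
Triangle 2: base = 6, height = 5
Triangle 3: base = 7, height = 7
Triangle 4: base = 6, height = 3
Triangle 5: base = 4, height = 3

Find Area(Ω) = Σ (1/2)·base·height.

(1/2)×8×7 + (1/2)×6×5 + (1/2)×7×7 + (1/2)×6×3 + (1/2)×4×3 = 82.5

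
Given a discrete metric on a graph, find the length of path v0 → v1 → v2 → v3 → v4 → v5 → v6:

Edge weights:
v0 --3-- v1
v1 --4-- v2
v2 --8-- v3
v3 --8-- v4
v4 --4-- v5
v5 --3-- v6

Arc length = 3 + 4 + 8 + 8 + 4 + 3 = 30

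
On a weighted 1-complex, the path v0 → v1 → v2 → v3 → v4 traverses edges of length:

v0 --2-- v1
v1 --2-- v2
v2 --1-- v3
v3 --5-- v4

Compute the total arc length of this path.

Arc length = 2 + 2 + 1 + 5 = 10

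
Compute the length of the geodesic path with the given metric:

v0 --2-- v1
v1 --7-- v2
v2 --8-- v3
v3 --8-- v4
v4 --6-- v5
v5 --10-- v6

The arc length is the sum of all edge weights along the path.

Arc length = 2 + 7 + 8 + 8 + 6 + 10 = 41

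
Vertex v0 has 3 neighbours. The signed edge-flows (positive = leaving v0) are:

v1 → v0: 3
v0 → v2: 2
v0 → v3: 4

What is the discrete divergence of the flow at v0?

Divergence = sum of outgoing flows = (-3) + 2 + 4 = 3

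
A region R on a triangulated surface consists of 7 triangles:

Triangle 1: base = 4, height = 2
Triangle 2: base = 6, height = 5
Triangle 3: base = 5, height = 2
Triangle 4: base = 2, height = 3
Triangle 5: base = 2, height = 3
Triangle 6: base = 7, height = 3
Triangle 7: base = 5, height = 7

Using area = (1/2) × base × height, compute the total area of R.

(1/2)×4×2 + (1/2)×6×5 + (1/2)×5×2 + (1/2)×2×3 + (1/2)×2×3 + (1/2)×7×3 + (1/2)×5×7 = 58.0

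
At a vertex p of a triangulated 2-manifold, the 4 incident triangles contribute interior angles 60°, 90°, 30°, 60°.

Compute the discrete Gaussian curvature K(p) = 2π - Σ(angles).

Sum of angles = 240°. K = 360° - 240° = 120°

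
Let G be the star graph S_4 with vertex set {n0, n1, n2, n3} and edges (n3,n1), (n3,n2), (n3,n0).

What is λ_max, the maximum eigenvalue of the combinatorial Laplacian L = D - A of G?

The star S_4 is the complete bipartite graph K_{1,3} (one hub of degree 3, 3 leaves of degree 1). The Laplacian spectrum of K_{p,q} is 0, p (multiplicity q−1), q (multiplicity p−1), p+q. With p = 1, q = 3: 0 once, 1 with multiplicity 2, and 4 once. (Check: trace L = sum of degrees = 6 = 2·1 + 4.)
Laplacian eigenvalues: [0.0, 1.0, 1.0, 4.0]. Largest eigenvalue (spectral radius) = 4.0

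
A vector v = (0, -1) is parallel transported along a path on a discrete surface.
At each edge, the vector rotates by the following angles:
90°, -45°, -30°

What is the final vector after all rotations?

Total rotation: 90° + (-45°) + (-30°) = 15°. Final vector: (0.2588, -0.9659)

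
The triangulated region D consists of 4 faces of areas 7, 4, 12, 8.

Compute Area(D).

7 + 4 + 12 + 8 = 31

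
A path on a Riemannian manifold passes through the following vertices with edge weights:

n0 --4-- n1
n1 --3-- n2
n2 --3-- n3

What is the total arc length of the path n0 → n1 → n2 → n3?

Arc length = 4 + 3 + 3 = 10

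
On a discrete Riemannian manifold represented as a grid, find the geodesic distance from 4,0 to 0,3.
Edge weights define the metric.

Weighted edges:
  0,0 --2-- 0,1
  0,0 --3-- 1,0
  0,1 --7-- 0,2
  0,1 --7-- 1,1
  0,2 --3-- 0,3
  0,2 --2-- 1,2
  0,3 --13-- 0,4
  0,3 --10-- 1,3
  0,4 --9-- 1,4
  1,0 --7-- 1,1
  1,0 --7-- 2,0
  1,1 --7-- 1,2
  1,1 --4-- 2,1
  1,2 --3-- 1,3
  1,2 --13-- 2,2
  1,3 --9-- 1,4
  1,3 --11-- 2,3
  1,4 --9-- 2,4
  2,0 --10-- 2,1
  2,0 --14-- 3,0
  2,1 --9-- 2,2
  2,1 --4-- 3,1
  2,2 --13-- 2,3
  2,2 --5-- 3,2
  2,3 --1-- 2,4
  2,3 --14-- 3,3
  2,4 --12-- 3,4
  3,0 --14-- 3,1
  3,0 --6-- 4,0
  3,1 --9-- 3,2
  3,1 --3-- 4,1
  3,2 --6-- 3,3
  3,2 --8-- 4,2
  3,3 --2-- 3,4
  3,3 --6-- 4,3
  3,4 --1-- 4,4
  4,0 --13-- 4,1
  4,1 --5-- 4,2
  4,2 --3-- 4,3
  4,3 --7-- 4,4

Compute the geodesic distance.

Shortest path: 4,0 → 4,1 → 3,1 → 2,1 → 1,1 → 1,2 → 0,2 → 0,3, total weight = 36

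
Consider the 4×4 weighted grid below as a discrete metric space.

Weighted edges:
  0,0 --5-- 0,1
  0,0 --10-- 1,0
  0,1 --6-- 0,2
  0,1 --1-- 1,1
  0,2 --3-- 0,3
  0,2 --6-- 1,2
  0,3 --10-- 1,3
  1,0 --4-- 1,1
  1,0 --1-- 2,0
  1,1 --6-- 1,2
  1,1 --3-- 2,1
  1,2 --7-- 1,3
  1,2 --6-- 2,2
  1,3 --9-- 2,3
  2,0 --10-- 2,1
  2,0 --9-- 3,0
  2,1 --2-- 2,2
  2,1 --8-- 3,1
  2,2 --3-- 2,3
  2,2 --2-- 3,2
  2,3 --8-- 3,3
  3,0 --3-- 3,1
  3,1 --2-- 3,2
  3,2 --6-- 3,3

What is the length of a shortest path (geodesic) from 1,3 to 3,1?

Shortest path: 1,3 → 2,3 → 2,2 → 3,2 → 3,1, total weight = 16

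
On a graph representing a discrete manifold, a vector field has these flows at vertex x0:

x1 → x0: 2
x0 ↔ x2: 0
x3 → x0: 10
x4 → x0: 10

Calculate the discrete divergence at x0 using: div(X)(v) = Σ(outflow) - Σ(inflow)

Divergence = sum of outgoing flows = (-2) + 0 + (-10) + (-10) = -22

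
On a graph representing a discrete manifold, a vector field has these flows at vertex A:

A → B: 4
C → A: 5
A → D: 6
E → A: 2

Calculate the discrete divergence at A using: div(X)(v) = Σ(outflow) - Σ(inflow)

Divergence = sum of outgoing flows = 4 + (-5) + 6 + (-2) = 3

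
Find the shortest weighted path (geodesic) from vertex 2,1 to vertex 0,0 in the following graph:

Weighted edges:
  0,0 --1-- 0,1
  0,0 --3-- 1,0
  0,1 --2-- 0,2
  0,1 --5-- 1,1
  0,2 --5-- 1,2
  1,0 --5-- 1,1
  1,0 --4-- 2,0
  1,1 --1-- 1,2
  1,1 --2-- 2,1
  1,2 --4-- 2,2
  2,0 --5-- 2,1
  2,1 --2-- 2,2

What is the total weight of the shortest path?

Shortest path: 2,1 → 1,1 → 0,1 → 0,0, total weight = 8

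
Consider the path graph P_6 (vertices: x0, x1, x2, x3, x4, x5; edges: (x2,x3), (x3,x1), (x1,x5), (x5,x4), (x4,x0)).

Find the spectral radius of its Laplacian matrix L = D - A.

The path graph P_n has Laplacian eigenvalues λ_k = 2 − 2cos(kπ/n), k = 0, 1, …, n−1. Here n = 6:
k=0: 2 − 2cos(0) = 0.0; k=1: 2 − 2cos(π/6) = 0.2679; k=2: 2 − 2cos(π/3) = 1.0; k=3: 2 − 2cos(π/2) = 2.0; k=4: 2 − 2cos(2π/3) = 3.0; k=5: 2 − 2cos(5π/6) = 3.7321.
Laplacian eigenvalues: [0.0, 0.2679, 1.0, 2.0, 3.0, 3.7321]. Largest eigenvalue (spectral radius) = 3.7321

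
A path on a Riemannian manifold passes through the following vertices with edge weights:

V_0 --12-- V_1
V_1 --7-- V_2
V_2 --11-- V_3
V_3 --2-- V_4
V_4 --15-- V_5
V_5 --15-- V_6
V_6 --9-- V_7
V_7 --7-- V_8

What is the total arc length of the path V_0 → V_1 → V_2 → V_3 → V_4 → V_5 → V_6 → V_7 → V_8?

Arc length = 12 + 7 + 11 + 2 + 15 + 15 + 9 + 7 = 78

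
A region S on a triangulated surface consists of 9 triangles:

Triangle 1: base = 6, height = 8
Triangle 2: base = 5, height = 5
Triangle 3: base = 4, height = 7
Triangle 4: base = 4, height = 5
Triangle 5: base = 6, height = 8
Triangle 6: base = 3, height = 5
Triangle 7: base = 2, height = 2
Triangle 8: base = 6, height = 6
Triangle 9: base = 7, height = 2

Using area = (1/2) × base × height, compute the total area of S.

(1/2)×6×8 + (1/2)×5×5 + (1/2)×4×7 + (1/2)×4×5 + (1/2)×6×8 + (1/2)×3×5 + (1/2)×2×2 + (1/2)×6×6 + (1/2)×7×2 = 119.0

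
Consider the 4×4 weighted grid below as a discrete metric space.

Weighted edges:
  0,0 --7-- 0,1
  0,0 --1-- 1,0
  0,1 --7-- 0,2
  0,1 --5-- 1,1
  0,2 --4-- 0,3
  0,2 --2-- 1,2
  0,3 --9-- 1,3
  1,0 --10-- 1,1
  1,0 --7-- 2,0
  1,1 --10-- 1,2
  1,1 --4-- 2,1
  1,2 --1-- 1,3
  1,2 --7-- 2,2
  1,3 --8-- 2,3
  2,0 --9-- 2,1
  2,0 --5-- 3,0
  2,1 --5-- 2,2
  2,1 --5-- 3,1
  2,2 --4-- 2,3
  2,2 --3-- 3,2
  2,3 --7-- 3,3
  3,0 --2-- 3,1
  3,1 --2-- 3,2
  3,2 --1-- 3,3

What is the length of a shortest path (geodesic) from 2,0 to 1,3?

Shortest path: 2,0 → 3,0 → 3,1 → 3,2 → 2,2 → 1,2 → 1,3, total weight = 20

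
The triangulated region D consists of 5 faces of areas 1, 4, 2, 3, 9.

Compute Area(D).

1 + 4 + 2 + 3 + 9 = 19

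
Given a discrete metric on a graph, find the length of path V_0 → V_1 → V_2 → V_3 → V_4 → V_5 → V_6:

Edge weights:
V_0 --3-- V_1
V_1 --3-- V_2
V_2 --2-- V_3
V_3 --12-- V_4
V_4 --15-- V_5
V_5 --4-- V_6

Arc length = 3 + 3 + 2 + 12 + 15 + 4 = 39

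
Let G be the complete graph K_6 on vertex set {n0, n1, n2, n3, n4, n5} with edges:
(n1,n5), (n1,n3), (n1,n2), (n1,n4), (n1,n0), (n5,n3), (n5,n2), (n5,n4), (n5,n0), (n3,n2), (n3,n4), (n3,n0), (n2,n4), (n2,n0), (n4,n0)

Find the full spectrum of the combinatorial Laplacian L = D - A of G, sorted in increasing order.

For the complete graph K_n, L = nI − J (J = all-ones matrix). J has eigenvalues n (once, eigenvector 𝟙) and 0 (multiplicity n−1), so L has eigenvalues 0 (once) and n (multiplicity n−1). Here n = 6: eigenvalue 0 once and 6 with multiplicity 5.
Laplacian eigenvalues (increasing order): [0.0, 6.0, 6.0, 6.0, 6.0, 6.0]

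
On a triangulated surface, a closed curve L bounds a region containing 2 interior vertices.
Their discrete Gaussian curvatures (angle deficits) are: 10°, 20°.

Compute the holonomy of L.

Holonomy = total enclosed curvature = 10° + 20° = 30°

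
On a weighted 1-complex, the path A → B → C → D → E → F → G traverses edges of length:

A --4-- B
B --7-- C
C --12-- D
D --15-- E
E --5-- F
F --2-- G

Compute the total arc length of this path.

Arc length = 4 + 7 + 12 + 15 + 5 + 2 = 45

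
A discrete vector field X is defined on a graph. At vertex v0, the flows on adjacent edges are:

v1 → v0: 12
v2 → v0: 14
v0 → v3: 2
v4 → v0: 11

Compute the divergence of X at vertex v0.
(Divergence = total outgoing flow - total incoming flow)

Divergence = sum of outgoing flows = (-12) + (-14) + 2 + (-11) = -35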